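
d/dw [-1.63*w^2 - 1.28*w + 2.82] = -3.26*w - 1.28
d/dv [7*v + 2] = 7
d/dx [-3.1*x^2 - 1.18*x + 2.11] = -6.2*x - 1.18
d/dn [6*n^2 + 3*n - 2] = 12*n + 3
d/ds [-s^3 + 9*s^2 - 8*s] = -3*s^2 + 18*s - 8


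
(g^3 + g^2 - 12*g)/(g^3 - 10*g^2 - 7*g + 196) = g*(g - 3)/(g^2 - 14*g + 49)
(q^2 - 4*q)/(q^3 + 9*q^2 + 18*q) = (q - 4)/(q^2 + 9*q + 18)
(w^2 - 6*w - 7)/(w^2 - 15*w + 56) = (w + 1)/(w - 8)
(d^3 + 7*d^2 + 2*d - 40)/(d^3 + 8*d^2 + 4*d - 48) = (d + 5)/(d + 6)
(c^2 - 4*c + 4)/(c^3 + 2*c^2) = (c^2 - 4*c + 4)/(c^2*(c + 2))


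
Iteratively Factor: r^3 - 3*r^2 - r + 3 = (r + 1)*(r^2 - 4*r + 3) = (r - 1)*(r + 1)*(r - 3)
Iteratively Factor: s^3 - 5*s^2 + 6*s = (s)*(s^2 - 5*s + 6) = s*(s - 3)*(s - 2)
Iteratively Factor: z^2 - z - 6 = (z - 3)*(z + 2)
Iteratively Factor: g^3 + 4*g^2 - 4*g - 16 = (g + 4)*(g^2 - 4) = (g - 2)*(g + 4)*(g + 2)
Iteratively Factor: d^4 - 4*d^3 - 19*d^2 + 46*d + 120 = (d + 3)*(d^3 - 7*d^2 + 2*d + 40) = (d - 4)*(d + 3)*(d^2 - 3*d - 10) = (d - 5)*(d - 4)*(d + 3)*(d + 2)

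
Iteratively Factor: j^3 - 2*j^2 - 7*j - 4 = (j - 4)*(j^2 + 2*j + 1) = (j - 4)*(j + 1)*(j + 1)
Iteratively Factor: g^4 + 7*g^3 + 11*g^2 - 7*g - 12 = (g - 1)*(g^3 + 8*g^2 + 19*g + 12) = (g - 1)*(g + 4)*(g^2 + 4*g + 3) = (g - 1)*(g + 1)*(g + 4)*(g + 3)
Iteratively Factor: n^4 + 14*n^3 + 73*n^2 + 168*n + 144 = (n + 4)*(n^3 + 10*n^2 + 33*n + 36) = (n + 3)*(n + 4)*(n^2 + 7*n + 12) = (n + 3)*(n + 4)^2*(n + 3)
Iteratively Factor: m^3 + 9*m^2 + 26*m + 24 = (m + 4)*(m^2 + 5*m + 6) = (m + 2)*(m + 4)*(m + 3)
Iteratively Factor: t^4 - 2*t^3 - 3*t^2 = (t)*(t^3 - 2*t^2 - 3*t) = t^2*(t^2 - 2*t - 3) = t^2*(t - 3)*(t + 1)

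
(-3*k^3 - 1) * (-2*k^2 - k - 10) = 6*k^5 + 3*k^4 + 30*k^3 + 2*k^2 + k + 10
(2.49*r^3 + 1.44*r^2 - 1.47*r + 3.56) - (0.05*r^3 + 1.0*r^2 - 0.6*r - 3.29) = 2.44*r^3 + 0.44*r^2 - 0.87*r + 6.85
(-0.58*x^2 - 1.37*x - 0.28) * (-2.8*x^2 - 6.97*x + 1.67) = 1.624*x^4 + 7.8786*x^3 + 9.3643*x^2 - 0.3363*x - 0.4676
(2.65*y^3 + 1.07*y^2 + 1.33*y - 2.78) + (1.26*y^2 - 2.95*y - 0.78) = 2.65*y^3 + 2.33*y^2 - 1.62*y - 3.56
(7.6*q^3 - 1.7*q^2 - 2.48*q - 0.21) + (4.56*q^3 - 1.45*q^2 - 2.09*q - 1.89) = 12.16*q^3 - 3.15*q^2 - 4.57*q - 2.1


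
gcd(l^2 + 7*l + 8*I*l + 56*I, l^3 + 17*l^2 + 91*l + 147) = l + 7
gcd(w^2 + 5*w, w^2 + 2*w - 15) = w + 5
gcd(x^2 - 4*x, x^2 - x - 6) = 1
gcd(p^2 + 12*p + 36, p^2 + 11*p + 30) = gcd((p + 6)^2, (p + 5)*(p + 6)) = p + 6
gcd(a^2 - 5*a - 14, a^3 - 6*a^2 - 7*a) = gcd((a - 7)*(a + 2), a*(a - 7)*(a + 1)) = a - 7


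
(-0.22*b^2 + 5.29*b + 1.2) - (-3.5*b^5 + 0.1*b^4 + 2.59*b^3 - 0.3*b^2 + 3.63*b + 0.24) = 3.5*b^5 - 0.1*b^4 - 2.59*b^3 + 0.08*b^2 + 1.66*b + 0.96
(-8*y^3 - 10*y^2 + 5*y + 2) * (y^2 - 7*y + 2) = -8*y^5 + 46*y^4 + 59*y^3 - 53*y^2 - 4*y + 4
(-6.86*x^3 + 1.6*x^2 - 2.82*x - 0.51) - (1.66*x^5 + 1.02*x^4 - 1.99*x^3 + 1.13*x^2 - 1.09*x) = -1.66*x^5 - 1.02*x^4 - 4.87*x^3 + 0.47*x^2 - 1.73*x - 0.51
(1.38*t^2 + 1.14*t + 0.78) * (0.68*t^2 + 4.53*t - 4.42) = 0.9384*t^4 + 7.0266*t^3 - 0.404999999999999*t^2 - 1.5054*t - 3.4476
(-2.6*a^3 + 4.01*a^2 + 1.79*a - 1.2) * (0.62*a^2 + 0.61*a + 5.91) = -1.612*a^5 + 0.9002*a^4 - 11.8101*a^3 + 24.047*a^2 + 9.8469*a - 7.092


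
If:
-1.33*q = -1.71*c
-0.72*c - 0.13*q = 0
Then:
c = 0.00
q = 0.00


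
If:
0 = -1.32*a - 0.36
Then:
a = -0.27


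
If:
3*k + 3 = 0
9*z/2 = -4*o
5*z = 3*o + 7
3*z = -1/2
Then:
No Solution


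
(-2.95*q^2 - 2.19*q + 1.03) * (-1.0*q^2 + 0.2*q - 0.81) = 2.95*q^4 + 1.6*q^3 + 0.9215*q^2 + 1.9799*q - 0.8343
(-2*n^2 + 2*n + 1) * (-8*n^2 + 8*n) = 16*n^4 - 32*n^3 + 8*n^2 + 8*n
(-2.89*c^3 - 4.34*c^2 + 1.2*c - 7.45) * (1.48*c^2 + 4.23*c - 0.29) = -4.2772*c^5 - 18.6479*c^4 - 15.7441*c^3 - 4.6914*c^2 - 31.8615*c + 2.1605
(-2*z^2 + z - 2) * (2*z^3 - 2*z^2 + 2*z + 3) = -4*z^5 + 6*z^4 - 10*z^3 - z - 6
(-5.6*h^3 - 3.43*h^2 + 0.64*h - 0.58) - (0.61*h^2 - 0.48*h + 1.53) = -5.6*h^3 - 4.04*h^2 + 1.12*h - 2.11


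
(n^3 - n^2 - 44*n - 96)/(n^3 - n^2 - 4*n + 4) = (n^3 - n^2 - 44*n - 96)/(n^3 - n^2 - 4*n + 4)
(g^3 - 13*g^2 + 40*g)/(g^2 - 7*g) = (g^2 - 13*g + 40)/(g - 7)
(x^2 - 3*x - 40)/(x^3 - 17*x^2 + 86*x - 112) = (x + 5)/(x^2 - 9*x + 14)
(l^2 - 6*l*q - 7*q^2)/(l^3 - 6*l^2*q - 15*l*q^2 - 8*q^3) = (-l + 7*q)/(-l^2 + 7*l*q + 8*q^2)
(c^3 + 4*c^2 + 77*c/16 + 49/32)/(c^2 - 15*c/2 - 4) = (16*c^2 + 56*c + 49)/(16*(c - 8))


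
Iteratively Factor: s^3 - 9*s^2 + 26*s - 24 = (s - 4)*(s^2 - 5*s + 6) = (s - 4)*(s - 2)*(s - 3)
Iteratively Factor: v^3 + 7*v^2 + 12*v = (v)*(v^2 + 7*v + 12) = v*(v + 3)*(v + 4)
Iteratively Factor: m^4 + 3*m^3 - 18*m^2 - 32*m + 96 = (m - 2)*(m^3 + 5*m^2 - 8*m - 48) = (m - 2)*(m + 4)*(m^2 + m - 12) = (m - 3)*(m - 2)*(m + 4)*(m + 4)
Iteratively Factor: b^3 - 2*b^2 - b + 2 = (b - 1)*(b^2 - b - 2) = (b - 1)*(b + 1)*(b - 2)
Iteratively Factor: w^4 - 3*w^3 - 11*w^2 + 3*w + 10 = (w + 2)*(w^3 - 5*w^2 - w + 5) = (w - 5)*(w + 2)*(w^2 - 1) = (w - 5)*(w - 1)*(w + 2)*(w + 1)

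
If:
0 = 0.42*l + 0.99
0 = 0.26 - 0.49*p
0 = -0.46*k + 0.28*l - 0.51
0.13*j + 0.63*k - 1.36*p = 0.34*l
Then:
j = 11.71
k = -2.54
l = -2.36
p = 0.53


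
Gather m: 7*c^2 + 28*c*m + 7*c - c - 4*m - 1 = 7*c^2 + 6*c + m*(28*c - 4) - 1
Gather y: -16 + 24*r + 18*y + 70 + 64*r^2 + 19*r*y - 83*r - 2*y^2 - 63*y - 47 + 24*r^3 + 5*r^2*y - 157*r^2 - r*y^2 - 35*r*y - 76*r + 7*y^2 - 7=24*r^3 - 93*r^2 - 135*r + y^2*(5 - r) + y*(5*r^2 - 16*r - 45)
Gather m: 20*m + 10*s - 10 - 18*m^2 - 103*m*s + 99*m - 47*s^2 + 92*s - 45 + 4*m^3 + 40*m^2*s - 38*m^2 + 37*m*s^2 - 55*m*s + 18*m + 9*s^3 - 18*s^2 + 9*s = 4*m^3 + m^2*(40*s - 56) + m*(37*s^2 - 158*s + 137) + 9*s^3 - 65*s^2 + 111*s - 55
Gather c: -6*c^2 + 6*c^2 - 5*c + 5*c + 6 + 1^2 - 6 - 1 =0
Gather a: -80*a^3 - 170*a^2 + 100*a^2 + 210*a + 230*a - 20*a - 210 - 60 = -80*a^3 - 70*a^2 + 420*a - 270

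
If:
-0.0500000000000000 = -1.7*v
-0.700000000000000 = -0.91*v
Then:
No Solution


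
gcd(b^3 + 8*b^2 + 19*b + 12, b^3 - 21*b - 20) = b^2 + 5*b + 4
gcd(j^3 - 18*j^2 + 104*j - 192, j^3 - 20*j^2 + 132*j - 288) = j^2 - 14*j + 48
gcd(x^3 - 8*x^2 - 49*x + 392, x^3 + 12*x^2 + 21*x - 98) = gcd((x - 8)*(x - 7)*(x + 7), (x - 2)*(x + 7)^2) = x + 7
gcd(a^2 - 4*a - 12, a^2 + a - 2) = a + 2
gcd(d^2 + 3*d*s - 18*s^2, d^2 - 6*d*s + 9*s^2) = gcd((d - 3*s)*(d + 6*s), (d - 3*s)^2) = -d + 3*s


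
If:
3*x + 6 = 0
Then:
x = -2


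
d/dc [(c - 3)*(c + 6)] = 2*c + 3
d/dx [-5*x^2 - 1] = -10*x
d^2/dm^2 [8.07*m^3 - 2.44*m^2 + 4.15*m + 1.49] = 48.42*m - 4.88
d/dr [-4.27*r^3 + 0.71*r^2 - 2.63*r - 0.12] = -12.81*r^2 + 1.42*r - 2.63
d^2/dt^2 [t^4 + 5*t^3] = 6*t*(2*t + 5)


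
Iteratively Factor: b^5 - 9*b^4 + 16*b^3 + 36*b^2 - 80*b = (b)*(b^4 - 9*b^3 + 16*b^2 + 36*b - 80) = b*(b - 4)*(b^3 - 5*b^2 - 4*b + 20) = b*(b - 5)*(b - 4)*(b^2 - 4) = b*(b - 5)*(b - 4)*(b - 2)*(b + 2)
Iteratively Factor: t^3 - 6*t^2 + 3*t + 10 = (t - 2)*(t^2 - 4*t - 5) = (t - 2)*(t + 1)*(t - 5)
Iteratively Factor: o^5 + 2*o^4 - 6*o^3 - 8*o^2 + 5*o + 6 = (o + 1)*(o^4 + o^3 - 7*o^2 - o + 6) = (o + 1)*(o + 3)*(o^3 - 2*o^2 - o + 2) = (o + 1)^2*(o + 3)*(o^2 - 3*o + 2) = (o - 1)*(o + 1)^2*(o + 3)*(o - 2)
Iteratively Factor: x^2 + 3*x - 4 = (x - 1)*(x + 4)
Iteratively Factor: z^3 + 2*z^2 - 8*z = (z - 2)*(z^2 + 4*z) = (z - 2)*(z + 4)*(z)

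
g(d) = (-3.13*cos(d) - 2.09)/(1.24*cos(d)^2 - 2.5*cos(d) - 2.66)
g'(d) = (2.48*sin(d)*cos(d) - 2.5*sin(d))*(-3.13*cos(d) - 2.09)/(1.24*cos(d)^2 - 2.5*cos(d) - 2.66)^2 + 3.13*sin(d)/(1.24*cos(d)^2 - 2.5*cos(d) - 2.66) = (3.8812*sin(d)^2 - 5.1832*cos(d) - 6.982)*sin(d)/(-1.24*cos(d)^2 + 2.5*cos(d) + 2.66)^2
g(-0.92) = 1.07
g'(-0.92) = 0.44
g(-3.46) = 1.06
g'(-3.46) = -0.76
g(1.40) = 0.86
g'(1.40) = -0.43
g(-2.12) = 0.45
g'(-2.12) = 1.20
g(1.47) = 0.83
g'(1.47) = -0.43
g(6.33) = 1.33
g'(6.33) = -0.04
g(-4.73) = 0.79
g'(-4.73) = -0.44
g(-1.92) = 0.61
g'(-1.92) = 0.61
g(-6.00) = 1.30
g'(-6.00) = -0.21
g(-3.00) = 0.98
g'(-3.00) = 0.24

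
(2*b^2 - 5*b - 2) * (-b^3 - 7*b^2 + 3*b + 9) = -2*b^5 - 9*b^4 + 43*b^3 + 17*b^2 - 51*b - 18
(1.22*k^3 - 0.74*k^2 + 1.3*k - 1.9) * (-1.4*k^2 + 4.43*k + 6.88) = -1.708*k^5 + 6.4406*k^4 + 3.2954*k^3 + 3.3278*k^2 + 0.527000000000001*k - 13.072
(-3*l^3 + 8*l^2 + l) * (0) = 0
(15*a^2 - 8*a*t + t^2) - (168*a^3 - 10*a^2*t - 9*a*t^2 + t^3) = -168*a^3 + 10*a^2*t + 15*a^2 + 9*a*t^2 - 8*a*t - t^3 + t^2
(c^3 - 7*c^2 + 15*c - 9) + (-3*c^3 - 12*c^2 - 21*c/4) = -2*c^3 - 19*c^2 + 39*c/4 - 9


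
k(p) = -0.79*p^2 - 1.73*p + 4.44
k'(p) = -1.58*p - 1.73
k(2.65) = -5.69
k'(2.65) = -5.92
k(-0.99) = 5.38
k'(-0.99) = -0.17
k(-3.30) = 1.55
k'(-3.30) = 3.48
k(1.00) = 1.92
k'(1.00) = -3.31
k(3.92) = -14.48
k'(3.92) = -7.92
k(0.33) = 3.78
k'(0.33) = -2.25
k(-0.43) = 5.04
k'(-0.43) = -1.05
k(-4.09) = -1.70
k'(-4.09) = 4.73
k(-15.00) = -147.36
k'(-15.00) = 21.97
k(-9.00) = -43.98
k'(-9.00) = 12.49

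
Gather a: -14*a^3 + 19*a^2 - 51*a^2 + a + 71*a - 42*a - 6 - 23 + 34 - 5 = -14*a^3 - 32*a^2 + 30*a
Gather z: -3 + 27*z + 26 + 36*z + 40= 63*z + 63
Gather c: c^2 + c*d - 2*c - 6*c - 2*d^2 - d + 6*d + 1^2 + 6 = c^2 + c*(d - 8) - 2*d^2 + 5*d + 7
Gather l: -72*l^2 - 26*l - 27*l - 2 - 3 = -72*l^2 - 53*l - 5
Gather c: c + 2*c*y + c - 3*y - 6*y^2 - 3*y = c*(2*y + 2) - 6*y^2 - 6*y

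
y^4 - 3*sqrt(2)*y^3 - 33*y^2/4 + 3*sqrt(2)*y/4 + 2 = (y - 1/2)*(y + 1/2)*(y - 4*sqrt(2))*(y + sqrt(2))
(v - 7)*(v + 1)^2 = v^3 - 5*v^2 - 13*v - 7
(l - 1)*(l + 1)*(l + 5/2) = l^3 + 5*l^2/2 - l - 5/2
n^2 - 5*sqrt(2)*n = n*(n - 5*sqrt(2))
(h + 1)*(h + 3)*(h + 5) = h^3 + 9*h^2 + 23*h + 15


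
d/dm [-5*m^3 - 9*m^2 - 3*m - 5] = -15*m^2 - 18*m - 3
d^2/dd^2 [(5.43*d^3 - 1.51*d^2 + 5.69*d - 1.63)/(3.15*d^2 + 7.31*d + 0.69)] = (-1.13686837721616e-13*d^5 - 1.13686837721616e-13*d^4 + 739.169916*d^3 + 86.9801219999999*d^2 - 283.891122*d - 225.95348)/(31.255875*d^6 + 217.600425*d^5 + 525.51072*d^4 + 485.947601*d^3 + 115.111872*d^2 + 10.440873*d + 0.328509)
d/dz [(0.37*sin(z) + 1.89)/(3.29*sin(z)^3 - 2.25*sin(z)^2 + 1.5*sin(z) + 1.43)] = (-2.4346*sin(z)^3 - 17.8218*sin(z)^2 + 8.505*sin(z) - 2.3059)*cos(z)/(10.8241*sin(z)^6 - 14.805*sin(z)^5 + 14.9325*sin(z)^4 + 2.6594*sin(z)^3 - 4.185*sin(z)^2 + 4.29*sin(z) + 2.0449)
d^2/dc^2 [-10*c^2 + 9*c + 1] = -20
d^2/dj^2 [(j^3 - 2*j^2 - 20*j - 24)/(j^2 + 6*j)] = 8*(7*j^3 - 18*j^2 - 108*j - 216)/(j^3*(j^3 + 18*j^2 + 108*j + 216))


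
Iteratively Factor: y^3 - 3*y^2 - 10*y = (y - 5)*(y^2 + 2*y) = y*(y - 5)*(y + 2)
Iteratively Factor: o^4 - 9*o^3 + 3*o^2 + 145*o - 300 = (o - 5)*(o^3 - 4*o^2 - 17*o + 60) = (o - 5)*(o + 4)*(o^2 - 8*o + 15) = (o - 5)^2*(o + 4)*(o - 3)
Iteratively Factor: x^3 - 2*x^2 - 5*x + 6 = (x - 1)*(x^2 - x - 6) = (x - 1)*(x + 2)*(x - 3)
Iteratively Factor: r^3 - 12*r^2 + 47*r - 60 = (r - 5)*(r^2 - 7*r + 12) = (r - 5)*(r - 4)*(r - 3)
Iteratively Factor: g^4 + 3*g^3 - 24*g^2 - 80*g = (g + 4)*(g^3 - g^2 - 20*g) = g*(g + 4)*(g^2 - g - 20) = g*(g - 5)*(g + 4)*(g + 4)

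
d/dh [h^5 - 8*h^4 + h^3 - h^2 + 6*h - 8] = 5*h^4 - 32*h^3 + 3*h^2 - 2*h + 6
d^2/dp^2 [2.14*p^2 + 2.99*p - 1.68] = 4.28000000000000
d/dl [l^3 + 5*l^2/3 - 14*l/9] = 3*l^2 + 10*l/3 - 14/9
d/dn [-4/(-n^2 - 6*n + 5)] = 8*(-n - 3)/(n^2 + 6*n - 5)^2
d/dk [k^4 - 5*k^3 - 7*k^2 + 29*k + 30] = 4*k^3 - 15*k^2 - 14*k + 29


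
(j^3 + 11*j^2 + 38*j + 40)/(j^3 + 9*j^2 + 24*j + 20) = (j + 4)/(j + 2)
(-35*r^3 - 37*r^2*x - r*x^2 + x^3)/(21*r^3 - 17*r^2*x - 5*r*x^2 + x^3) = (5*r^2 + 6*r*x + x^2)/(-3*r^2 + 2*r*x + x^2)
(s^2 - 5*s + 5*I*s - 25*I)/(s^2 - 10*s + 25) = (s + 5*I)/(s - 5)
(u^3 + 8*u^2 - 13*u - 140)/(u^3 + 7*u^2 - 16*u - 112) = (u + 5)/(u + 4)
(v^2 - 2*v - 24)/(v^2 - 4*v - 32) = (v - 6)/(v - 8)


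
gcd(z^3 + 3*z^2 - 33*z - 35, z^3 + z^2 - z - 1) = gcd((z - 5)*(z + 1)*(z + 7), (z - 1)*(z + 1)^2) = z + 1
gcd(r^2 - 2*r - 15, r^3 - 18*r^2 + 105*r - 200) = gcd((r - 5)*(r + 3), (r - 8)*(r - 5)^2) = r - 5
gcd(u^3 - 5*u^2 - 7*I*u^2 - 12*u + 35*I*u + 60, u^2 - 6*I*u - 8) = u - 4*I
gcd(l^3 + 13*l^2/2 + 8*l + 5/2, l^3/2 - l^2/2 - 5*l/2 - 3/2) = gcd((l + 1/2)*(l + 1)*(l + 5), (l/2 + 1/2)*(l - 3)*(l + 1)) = l + 1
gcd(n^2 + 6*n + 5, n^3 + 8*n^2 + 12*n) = 1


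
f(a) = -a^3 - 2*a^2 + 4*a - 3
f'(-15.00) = -611.00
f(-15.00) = 2862.00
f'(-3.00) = -11.00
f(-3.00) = -6.00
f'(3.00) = -35.00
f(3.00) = -36.00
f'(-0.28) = 4.88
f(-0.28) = -4.25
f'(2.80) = -30.72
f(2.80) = -29.43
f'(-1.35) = 3.93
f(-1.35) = -9.58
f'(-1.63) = 2.55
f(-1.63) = -10.50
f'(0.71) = -0.35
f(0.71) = -1.53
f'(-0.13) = 4.47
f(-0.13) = -3.55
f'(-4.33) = -34.93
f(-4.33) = 23.36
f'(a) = -3*a^2 - 4*a + 4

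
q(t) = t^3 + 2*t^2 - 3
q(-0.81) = -2.22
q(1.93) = 11.64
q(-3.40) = -19.18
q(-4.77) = -66.03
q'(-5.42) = 66.45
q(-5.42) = -103.47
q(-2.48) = -5.95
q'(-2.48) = 8.53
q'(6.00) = 132.00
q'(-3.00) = 15.00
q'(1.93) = 18.89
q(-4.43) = -50.69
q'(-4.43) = 41.15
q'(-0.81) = -1.27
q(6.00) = 285.00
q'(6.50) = 152.75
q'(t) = 3*t^2 + 4*t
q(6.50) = 356.12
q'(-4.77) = 49.18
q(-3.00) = -12.00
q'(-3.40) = 21.08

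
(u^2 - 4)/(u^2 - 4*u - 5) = (4 - u^2)/(-u^2 + 4*u + 5)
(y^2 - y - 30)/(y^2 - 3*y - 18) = (y + 5)/(y + 3)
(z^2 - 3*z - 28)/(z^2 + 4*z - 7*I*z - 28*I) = (z - 7)/(z - 7*I)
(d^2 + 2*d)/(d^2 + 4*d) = (d + 2)/(d + 4)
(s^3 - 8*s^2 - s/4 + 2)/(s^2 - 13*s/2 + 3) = (s^2 - 15*s/2 - 4)/(s - 6)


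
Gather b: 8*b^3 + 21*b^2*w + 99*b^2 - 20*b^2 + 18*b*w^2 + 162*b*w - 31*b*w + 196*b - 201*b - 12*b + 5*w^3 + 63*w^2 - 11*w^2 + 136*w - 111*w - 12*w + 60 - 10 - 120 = 8*b^3 + b^2*(21*w + 79) + b*(18*w^2 + 131*w - 17) + 5*w^3 + 52*w^2 + 13*w - 70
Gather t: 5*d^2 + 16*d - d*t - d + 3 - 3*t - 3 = 5*d^2 + 15*d + t*(-d - 3)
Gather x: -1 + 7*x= 7*x - 1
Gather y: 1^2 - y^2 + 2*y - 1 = -y^2 + 2*y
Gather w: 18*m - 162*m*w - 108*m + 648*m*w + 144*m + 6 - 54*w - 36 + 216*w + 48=54*m + w*(486*m + 162) + 18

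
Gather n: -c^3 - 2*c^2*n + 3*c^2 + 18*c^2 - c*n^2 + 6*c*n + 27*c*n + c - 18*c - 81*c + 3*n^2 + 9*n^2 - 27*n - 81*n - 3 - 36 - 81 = -c^3 + 21*c^2 - 98*c + n^2*(12 - c) + n*(-2*c^2 + 33*c - 108) - 120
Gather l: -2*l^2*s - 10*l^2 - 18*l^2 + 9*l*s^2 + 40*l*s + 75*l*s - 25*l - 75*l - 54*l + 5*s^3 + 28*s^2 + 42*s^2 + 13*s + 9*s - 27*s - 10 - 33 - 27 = l^2*(-2*s - 28) + l*(9*s^2 + 115*s - 154) + 5*s^3 + 70*s^2 - 5*s - 70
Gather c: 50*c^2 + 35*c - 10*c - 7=50*c^2 + 25*c - 7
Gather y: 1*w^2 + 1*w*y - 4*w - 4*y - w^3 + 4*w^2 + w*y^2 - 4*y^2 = -w^3 + 5*w^2 - 4*w + y^2*(w - 4) + y*(w - 4)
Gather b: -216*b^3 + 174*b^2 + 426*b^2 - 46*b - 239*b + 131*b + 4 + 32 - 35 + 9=-216*b^3 + 600*b^2 - 154*b + 10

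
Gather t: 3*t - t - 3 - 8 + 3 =2*t - 8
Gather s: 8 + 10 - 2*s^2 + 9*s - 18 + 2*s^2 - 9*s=0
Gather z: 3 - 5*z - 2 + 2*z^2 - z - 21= 2*z^2 - 6*z - 20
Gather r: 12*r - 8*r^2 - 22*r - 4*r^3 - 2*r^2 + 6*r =-4*r^3 - 10*r^2 - 4*r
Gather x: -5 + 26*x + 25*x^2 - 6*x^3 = -6*x^3 + 25*x^2 + 26*x - 5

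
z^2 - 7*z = z*(z - 7)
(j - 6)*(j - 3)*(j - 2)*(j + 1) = j^4 - 10*j^3 + 25*j^2 - 36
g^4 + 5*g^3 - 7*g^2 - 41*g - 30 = (g - 3)*(g + 1)*(g + 2)*(g + 5)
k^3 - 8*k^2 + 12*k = k*(k - 6)*(k - 2)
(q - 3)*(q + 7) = q^2 + 4*q - 21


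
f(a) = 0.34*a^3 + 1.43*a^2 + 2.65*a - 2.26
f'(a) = 1.02*a^2 + 2.86*a + 2.65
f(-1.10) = -3.90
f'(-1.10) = 0.74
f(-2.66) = -5.59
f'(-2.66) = 2.26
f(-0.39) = -3.10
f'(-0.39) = 1.69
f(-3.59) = -9.07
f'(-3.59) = 5.53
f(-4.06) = -12.20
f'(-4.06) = 7.85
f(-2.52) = -5.30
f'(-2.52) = 1.92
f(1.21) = 3.64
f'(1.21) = 7.60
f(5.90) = 132.98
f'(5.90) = 55.03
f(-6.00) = -40.12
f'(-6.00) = 22.21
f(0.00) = -2.26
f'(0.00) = 2.65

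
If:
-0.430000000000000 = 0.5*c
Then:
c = -0.86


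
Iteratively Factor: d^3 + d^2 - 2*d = (d - 1)*(d^2 + 2*d) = d*(d - 1)*(d + 2)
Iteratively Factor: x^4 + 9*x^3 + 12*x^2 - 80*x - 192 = (x + 4)*(x^3 + 5*x^2 - 8*x - 48) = (x + 4)^2*(x^2 + x - 12) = (x - 3)*(x + 4)^2*(x + 4)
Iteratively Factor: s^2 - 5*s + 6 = (s - 3)*(s - 2)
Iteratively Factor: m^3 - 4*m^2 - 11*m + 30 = (m - 2)*(m^2 - 2*m - 15) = (m - 2)*(m + 3)*(m - 5)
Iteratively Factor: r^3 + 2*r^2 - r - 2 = (r + 2)*(r^2 - 1) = (r - 1)*(r + 2)*(r + 1)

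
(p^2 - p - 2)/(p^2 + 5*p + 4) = (p - 2)/(p + 4)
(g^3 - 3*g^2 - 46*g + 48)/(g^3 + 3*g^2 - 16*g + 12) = (g - 8)/(g - 2)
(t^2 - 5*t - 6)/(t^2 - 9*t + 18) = (t + 1)/(t - 3)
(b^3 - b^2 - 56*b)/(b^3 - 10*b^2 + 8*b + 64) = b*(b + 7)/(b^2 - 2*b - 8)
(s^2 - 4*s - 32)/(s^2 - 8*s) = (s + 4)/s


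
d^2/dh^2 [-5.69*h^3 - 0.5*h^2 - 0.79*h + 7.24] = -34.14*h - 1.0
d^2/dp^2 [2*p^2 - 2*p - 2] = 4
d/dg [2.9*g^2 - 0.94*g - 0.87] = 5.8*g - 0.94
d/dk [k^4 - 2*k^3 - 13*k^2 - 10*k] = 4*k^3 - 6*k^2 - 26*k - 10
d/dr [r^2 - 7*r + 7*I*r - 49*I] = 2*r - 7 + 7*I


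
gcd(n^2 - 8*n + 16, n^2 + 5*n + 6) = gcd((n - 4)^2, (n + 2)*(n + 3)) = 1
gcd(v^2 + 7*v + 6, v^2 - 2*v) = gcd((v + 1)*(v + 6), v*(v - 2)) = 1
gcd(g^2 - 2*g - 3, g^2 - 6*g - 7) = g + 1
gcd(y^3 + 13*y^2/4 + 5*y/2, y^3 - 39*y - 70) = y + 2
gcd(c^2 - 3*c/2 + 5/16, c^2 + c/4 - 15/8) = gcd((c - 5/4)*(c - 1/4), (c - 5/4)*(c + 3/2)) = c - 5/4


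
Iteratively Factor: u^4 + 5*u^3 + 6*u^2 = (u)*(u^3 + 5*u^2 + 6*u) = u*(u + 3)*(u^2 + 2*u) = u^2*(u + 3)*(u + 2)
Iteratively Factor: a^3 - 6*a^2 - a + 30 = (a - 3)*(a^2 - 3*a - 10) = (a - 5)*(a - 3)*(a + 2)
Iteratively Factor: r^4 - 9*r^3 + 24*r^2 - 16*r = (r - 4)*(r^3 - 5*r^2 + 4*r) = (r - 4)*(r - 1)*(r^2 - 4*r) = (r - 4)^2*(r - 1)*(r)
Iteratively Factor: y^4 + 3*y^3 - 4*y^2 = (y)*(y^3 + 3*y^2 - 4*y) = y*(y + 4)*(y^2 - y) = y*(y - 1)*(y + 4)*(y)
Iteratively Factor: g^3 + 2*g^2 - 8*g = (g + 4)*(g^2 - 2*g) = (g - 2)*(g + 4)*(g)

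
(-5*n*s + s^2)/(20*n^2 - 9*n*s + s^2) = s/(-4*n + s)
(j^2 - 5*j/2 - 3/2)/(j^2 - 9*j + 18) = (j + 1/2)/(j - 6)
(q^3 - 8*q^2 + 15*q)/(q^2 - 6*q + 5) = q*(q - 3)/(q - 1)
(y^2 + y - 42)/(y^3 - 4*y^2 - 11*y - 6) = (y + 7)/(y^2 + 2*y + 1)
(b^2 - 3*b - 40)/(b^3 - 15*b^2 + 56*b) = (b + 5)/(b*(b - 7))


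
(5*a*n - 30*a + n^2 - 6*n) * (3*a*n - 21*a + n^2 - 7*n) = 15*a^2*n^2 - 195*a^2*n + 630*a^2 + 8*a*n^3 - 104*a*n^2 + 336*a*n + n^4 - 13*n^3 + 42*n^2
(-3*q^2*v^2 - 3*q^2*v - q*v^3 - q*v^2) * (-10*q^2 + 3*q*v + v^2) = 30*q^4*v^2 + 30*q^4*v + q^3*v^3 + q^3*v^2 - 6*q^2*v^4 - 6*q^2*v^3 - q*v^5 - q*v^4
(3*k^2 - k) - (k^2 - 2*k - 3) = 2*k^2 + k + 3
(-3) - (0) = -3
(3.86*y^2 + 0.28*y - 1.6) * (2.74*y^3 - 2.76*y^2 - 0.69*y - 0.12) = 10.5764*y^5 - 9.8864*y^4 - 7.8202*y^3 + 3.7596*y^2 + 1.0704*y + 0.192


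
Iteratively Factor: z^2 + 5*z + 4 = (z + 4)*(z + 1)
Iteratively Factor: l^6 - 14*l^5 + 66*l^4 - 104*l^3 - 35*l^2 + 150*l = (l - 3)*(l^5 - 11*l^4 + 33*l^3 - 5*l^2 - 50*l) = (l - 3)*(l + 1)*(l^4 - 12*l^3 + 45*l^2 - 50*l) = (l - 5)*(l - 3)*(l + 1)*(l^3 - 7*l^2 + 10*l) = (l - 5)^2*(l - 3)*(l + 1)*(l^2 - 2*l) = l*(l - 5)^2*(l - 3)*(l + 1)*(l - 2)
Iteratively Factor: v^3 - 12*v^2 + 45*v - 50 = (v - 5)*(v^2 - 7*v + 10) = (v - 5)*(v - 2)*(v - 5)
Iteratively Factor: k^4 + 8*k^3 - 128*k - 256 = (k + 4)*(k^3 + 4*k^2 - 16*k - 64) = (k + 4)^2*(k^2 - 16) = (k - 4)*(k + 4)^2*(k + 4)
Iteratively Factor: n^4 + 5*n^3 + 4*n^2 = (n)*(n^3 + 5*n^2 + 4*n) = n*(n + 4)*(n^2 + n) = n*(n + 1)*(n + 4)*(n)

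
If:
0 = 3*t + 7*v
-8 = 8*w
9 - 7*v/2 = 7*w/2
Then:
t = -25/3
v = 25/7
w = -1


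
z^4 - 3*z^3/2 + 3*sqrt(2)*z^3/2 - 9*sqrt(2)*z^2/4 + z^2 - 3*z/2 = z*(z - 3/2)*(z + sqrt(2)/2)*(z + sqrt(2))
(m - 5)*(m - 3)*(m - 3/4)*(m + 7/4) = m^4 - 7*m^3 + 91*m^2/16 + 51*m/2 - 315/16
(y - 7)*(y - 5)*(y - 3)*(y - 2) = y^4 - 17*y^3 + 101*y^2 - 247*y + 210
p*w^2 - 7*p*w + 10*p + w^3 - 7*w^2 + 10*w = (p + w)*(w - 5)*(w - 2)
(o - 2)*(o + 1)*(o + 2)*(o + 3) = o^4 + 4*o^3 - o^2 - 16*o - 12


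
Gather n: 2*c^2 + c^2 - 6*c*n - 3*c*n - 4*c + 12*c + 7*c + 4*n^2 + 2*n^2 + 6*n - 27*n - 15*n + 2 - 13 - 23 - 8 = 3*c^2 + 15*c + 6*n^2 + n*(-9*c - 36) - 42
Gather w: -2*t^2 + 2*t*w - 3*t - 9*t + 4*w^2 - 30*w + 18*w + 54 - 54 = -2*t^2 - 12*t + 4*w^2 + w*(2*t - 12)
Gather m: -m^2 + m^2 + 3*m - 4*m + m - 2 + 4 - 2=0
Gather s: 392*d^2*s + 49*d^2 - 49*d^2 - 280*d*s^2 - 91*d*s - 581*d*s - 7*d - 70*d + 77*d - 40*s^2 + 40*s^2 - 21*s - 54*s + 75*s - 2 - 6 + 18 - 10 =-280*d*s^2 + s*(392*d^2 - 672*d)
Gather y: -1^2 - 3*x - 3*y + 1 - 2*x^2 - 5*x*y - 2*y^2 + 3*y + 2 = -2*x^2 - 5*x*y - 3*x - 2*y^2 + 2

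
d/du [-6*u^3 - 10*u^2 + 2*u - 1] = -18*u^2 - 20*u + 2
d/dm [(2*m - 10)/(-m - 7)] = -24/(m + 7)^2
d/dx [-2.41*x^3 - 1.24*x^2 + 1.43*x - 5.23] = -7.23*x^2 - 2.48*x + 1.43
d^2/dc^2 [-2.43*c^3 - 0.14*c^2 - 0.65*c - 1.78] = -14.58*c - 0.28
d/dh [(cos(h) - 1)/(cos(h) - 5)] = 4*sin(h)/(cos(h) - 5)^2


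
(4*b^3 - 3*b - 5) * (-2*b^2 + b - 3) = -8*b^5 + 4*b^4 - 6*b^3 + 7*b^2 + 4*b + 15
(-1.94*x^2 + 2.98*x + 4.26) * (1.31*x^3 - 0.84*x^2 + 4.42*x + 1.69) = -2.5414*x^5 + 5.5334*x^4 - 5.4974*x^3 + 6.3146*x^2 + 23.8654*x + 7.1994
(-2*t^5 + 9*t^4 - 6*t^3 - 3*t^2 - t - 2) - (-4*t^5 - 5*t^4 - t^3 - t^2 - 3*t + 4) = 2*t^5 + 14*t^4 - 5*t^3 - 2*t^2 + 2*t - 6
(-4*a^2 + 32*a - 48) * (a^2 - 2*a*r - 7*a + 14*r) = -4*a^4 + 8*a^3*r + 60*a^3 - 120*a^2*r - 272*a^2 + 544*a*r + 336*a - 672*r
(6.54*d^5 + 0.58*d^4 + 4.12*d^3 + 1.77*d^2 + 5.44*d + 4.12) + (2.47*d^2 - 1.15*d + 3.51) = 6.54*d^5 + 0.58*d^4 + 4.12*d^3 + 4.24*d^2 + 4.29*d + 7.63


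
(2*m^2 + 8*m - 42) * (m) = 2*m^3 + 8*m^2 - 42*m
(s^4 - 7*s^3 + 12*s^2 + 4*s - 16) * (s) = s^5 - 7*s^4 + 12*s^3 + 4*s^2 - 16*s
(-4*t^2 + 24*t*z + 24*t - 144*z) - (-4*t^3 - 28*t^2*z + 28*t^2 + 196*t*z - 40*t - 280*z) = 4*t^3 + 28*t^2*z - 32*t^2 - 172*t*z + 64*t + 136*z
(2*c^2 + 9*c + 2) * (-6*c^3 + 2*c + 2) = -12*c^5 - 54*c^4 - 8*c^3 + 22*c^2 + 22*c + 4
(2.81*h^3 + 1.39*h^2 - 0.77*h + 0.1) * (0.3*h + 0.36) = 0.843*h^4 + 1.4286*h^3 + 0.2694*h^2 - 0.2472*h + 0.036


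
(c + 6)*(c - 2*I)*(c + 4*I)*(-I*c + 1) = -I*c^4 + 3*c^3 - 6*I*c^3 + 18*c^2 - 6*I*c^2 + 8*c - 36*I*c + 48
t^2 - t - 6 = (t - 3)*(t + 2)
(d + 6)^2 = d^2 + 12*d + 36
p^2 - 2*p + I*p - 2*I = (p - 2)*(p + I)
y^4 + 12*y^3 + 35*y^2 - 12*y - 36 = (y - 1)*(y + 1)*(y + 6)^2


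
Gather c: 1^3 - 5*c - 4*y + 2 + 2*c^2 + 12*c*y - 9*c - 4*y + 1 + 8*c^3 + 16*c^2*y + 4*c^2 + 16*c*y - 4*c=8*c^3 + c^2*(16*y + 6) + c*(28*y - 18) - 8*y + 4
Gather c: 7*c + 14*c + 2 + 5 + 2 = 21*c + 9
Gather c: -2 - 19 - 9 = -30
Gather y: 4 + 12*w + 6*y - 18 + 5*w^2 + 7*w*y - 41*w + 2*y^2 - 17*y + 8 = 5*w^2 - 29*w + 2*y^2 + y*(7*w - 11) - 6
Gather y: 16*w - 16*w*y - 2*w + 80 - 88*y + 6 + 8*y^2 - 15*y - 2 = 14*w + 8*y^2 + y*(-16*w - 103) + 84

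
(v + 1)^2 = v^2 + 2*v + 1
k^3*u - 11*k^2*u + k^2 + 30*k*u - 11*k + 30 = (k - 6)*(k - 5)*(k*u + 1)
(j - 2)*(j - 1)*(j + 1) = j^3 - 2*j^2 - j + 2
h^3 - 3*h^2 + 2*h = h*(h - 2)*(h - 1)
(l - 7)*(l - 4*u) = l^2 - 4*l*u - 7*l + 28*u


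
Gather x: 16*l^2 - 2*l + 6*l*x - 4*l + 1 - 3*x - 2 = 16*l^2 - 6*l + x*(6*l - 3) - 1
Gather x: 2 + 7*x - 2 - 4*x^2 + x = -4*x^2 + 8*x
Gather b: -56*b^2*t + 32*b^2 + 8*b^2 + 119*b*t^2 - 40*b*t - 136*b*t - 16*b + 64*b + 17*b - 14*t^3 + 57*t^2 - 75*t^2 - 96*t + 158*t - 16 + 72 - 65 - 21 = b^2*(40 - 56*t) + b*(119*t^2 - 176*t + 65) - 14*t^3 - 18*t^2 + 62*t - 30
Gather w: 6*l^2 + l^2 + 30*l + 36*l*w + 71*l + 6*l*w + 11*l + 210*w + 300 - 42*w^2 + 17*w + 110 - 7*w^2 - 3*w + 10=7*l^2 + 112*l - 49*w^2 + w*(42*l + 224) + 420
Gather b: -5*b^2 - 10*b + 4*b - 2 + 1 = -5*b^2 - 6*b - 1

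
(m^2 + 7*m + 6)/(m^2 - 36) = (m + 1)/(m - 6)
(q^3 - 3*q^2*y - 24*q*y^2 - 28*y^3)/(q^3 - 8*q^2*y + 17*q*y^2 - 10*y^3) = (q^3 - 3*q^2*y - 24*q*y^2 - 28*y^3)/(q^3 - 8*q^2*y + 17*q*y^2 - 10*y^3)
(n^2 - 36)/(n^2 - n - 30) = (n + 6)/(n + 5)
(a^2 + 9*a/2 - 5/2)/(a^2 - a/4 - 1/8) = 4*(a + 5)/(4*a + 1)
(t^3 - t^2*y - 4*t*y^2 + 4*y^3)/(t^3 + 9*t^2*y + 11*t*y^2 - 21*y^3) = (t^2 - 4*y^2)/(t^2 + 10*t*y + 21*y^2)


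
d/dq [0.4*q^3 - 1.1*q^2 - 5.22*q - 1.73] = 1.2*q^2 - 2.2*q - 5.22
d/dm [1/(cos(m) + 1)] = sin(m)/(cos(m) + 1)^2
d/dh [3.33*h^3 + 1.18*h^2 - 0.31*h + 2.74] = 9.99*h^2 + 2.36*h - 0.31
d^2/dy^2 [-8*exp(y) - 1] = -8*exp(y)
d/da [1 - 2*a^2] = -4*a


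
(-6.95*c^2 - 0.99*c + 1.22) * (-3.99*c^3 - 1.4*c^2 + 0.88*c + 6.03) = 27.7305*c^5 + 13.6801*c^4 - 9.5978*c^3 - 44.4877*c^2 - 4.8961*c + 7.3566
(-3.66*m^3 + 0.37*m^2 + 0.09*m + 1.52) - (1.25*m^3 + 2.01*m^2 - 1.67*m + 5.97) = -4.91*m^3 - 1.64*m^2 + 1.76*m - 4.45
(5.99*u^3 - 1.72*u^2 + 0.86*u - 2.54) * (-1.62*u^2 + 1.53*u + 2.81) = -9.7038*u^5 + 11.9511*u^4 + 12.8071*u^3 + 0.597400000000001*u^2 - 1.4696*u - 7.1374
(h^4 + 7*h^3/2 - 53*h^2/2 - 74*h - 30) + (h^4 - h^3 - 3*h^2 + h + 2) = 2*h^4 + 5*h^3/2 - 59*h^2/2 - 73*h - 28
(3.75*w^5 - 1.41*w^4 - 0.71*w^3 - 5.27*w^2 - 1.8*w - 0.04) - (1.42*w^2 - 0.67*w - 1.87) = 3.75*w^5 - 1.41*w^4 - 0.71*w^3 - 6.69*w^2 - 1.13*w + 1.83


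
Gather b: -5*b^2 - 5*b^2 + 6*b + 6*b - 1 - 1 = -10*b^2 + 12*b - 2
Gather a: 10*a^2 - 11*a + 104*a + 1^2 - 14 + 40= 10*a^2 + 93*a + 27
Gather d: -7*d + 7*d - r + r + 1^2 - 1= 0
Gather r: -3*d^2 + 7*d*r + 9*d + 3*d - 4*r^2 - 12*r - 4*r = -3*d^2 + 12*d - 4*r^2 + r*(7*d - 16)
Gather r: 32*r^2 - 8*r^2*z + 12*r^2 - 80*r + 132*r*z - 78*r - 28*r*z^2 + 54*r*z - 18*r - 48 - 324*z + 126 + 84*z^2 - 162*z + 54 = r^2*(44 - 8*z) + r*(-28*z^2 + 186*z - 176) + 84*z^2 - 486*z + 132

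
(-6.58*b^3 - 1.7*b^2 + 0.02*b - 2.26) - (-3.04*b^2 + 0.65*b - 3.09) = -6.58*b^3 + 1.34*b^2 - 0.63*b + 0.83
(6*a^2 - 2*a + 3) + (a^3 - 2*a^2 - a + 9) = a^3 + 4*a^2 - 3*a + 12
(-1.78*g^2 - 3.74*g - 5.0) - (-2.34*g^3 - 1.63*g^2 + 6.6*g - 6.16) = 2.34*g^3 - 0.15*g^2 - 10.34*g + 1.16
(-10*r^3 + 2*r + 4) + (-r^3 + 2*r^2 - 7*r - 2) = -11*r^3 + 2*r^2 - 5*r + 2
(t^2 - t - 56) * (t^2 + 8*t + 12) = t^4 + 7*t^3 - 52*t^2 - 460*t - 672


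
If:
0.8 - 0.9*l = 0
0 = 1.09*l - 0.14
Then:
No Solution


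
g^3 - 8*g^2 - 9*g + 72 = (g - 8)*(g - 3)*(g + 3)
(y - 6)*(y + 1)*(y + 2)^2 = y^4 - y^3 - 22*y^2 - 44*y - 24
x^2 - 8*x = x*(x - 8)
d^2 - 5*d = d*(d - 5)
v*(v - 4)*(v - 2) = v^3 - 6*v^2 + 8*v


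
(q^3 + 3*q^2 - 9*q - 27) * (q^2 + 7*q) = q^5 + 10*q^4 + 12*q^3 - 90*q^2 - 189*q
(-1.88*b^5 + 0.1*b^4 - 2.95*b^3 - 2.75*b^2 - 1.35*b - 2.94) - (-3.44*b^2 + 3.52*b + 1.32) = -1.88*b^5 + 0.1*b^4 - 2.95*b^3 + 0.69*b^2 - 4.87*b - 4.26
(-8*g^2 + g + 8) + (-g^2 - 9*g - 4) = -9*g^2 - 8*g + 4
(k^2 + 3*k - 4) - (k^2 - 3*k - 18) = 6*k + 14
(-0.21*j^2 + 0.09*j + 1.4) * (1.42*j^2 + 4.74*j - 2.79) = -0.2982*j^4 - 0.8676*j^3 + 3.0005*j^2 + 6.3849*j - 3.906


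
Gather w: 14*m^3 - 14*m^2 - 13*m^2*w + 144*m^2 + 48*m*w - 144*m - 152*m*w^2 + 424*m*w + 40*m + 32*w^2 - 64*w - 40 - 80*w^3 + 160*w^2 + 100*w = 14*m^3 + 130*m^2 - 104*m - 80*w^3 + w^2*(192 - 152*m) + w*(-13*m^2 + 472*m + 36) - 40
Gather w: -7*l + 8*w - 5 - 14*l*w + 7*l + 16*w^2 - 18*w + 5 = 16*w^2 + w*(-14*l - 10)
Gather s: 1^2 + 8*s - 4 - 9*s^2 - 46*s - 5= -9*s^2 - 38*s - 8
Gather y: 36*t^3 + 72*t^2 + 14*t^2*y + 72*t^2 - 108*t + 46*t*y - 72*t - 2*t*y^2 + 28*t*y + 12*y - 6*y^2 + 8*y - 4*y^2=36*t^3 + 144*t^2 - 180*t + y^2*(-2*t - 10) + y*(14*t^2 + 74*t + 20)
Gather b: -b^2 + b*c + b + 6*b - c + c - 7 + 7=-b^2 + b*(c + 7)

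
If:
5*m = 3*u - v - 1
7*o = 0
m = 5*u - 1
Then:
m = -5*v/22 - 1/11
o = 0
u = 2/11 - v/22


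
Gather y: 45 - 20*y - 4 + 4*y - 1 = 40 - 16*y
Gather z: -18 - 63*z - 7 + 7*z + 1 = -56*z - 24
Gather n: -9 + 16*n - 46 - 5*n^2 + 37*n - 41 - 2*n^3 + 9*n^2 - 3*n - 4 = -2*n^3 + 4*n^2 + 50*n - 100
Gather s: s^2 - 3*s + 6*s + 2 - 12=s^2 + 3*s - 10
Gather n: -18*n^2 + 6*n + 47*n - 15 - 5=-18*n^2 + 53*n - 20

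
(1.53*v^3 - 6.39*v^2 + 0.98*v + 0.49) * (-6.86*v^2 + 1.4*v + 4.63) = -10.4958*v^5 + 45.9774*v^4 - 8.5849*v^3 - 31.5751*v^2 + 5.2234*v + 2.2687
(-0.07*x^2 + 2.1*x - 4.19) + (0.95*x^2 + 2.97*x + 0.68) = 0.88*x^2 + 5.07*x - 3.51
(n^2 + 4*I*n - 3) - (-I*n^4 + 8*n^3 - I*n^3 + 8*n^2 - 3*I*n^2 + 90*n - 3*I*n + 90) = I*n^4 - 8*n^3 + I*n^3 - 7*n^2 + 3*I*n^2 - 90*n + 7*I*n - 93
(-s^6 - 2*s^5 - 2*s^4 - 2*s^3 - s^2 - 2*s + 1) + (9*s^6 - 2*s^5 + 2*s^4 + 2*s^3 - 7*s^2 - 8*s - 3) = 8*s^6 - 4*s^5 - 8*s^2 - 10*s - 2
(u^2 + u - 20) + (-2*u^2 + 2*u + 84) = -u^2 + 3*u + 64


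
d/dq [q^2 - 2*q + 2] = 2*q - 2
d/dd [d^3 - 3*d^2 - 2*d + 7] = 3*d^2 - 6*d - 2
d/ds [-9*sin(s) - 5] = -9*cos(s)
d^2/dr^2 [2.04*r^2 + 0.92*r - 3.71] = 4.08000000000000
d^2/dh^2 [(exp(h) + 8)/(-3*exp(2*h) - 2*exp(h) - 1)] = (-9*exp(4*h) - 282*exp(3*h) - 126*exp(2*h) + 66*exp(h) + 15)*exp(h)/(27*exp(6*h) + 54*exp(5*h) + 63*exp(4*h) + 44*exp(3*h) + 21*exp(2*h) + 6*exp(h) + 1)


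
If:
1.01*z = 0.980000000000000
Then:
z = 0.97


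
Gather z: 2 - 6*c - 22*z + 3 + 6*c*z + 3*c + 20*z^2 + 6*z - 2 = -3*c + 20*z^2 + z*(6*c - 16) + 3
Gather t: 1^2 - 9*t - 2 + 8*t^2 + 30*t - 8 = 8*t^2 + 21*t - 9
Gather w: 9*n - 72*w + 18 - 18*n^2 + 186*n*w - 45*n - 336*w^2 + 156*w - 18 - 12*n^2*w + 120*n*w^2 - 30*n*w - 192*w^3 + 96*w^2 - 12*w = -18*n^2 - 36*n - 192*w^3 + w^2*(120*n - 240) + w*(-12*n^2 + 156*n + 72)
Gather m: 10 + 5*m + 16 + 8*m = 13*m + 26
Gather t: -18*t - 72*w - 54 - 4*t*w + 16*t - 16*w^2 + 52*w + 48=t*(-4*w - 2) - 16*w^2 - 20*w - 6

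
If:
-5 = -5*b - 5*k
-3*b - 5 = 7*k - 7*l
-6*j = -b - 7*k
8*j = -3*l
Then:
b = 76/51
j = -11/34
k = -25/51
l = 44/51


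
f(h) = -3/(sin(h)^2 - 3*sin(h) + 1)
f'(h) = -3*(-2*sin(h)*cos(h) + 3*cos(h))/(sin(h)^2 - 3*sin(h) + 1)^2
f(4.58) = -0.61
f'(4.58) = 0.08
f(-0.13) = -2.13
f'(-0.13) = -4.91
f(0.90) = 4.07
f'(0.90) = -4.93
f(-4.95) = 3.09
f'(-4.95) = -0.79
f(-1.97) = -0.65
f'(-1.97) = 0.27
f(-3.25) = -4.37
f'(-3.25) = 17.58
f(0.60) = 8.00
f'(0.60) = -32.92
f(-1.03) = -0.70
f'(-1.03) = -0.39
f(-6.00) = -12.51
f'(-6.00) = -122.26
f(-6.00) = -12.51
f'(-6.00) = -122.26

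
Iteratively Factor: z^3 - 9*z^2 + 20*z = (z)*(z^2 - 9*z + 20) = z*(z - 4)*(z - 5)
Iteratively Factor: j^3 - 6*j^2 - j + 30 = (j - 3)*(j^2 - 3*j - 10) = (j - 3)*(j + 2)*(j - 5)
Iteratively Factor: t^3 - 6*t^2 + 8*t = (t)*(t^2 - 6*t + 8) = t*(t - 4)*(t - 2)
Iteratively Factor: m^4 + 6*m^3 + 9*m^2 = (m)*(m^3 + 6*m^2 + 9*m) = m*(m + 3)*(m^2 + 3*m) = m*(m + 3)^2*(m)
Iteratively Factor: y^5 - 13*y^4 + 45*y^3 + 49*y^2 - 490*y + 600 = (y - 5)*(y^4 - 8*y^3 + 5*y^2 + 74*y - 120) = (y - 5)^2*(y^3 - 3*y^2 - 10*y + 24) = (y - 5)^2*(y - 2)*(y^2 - y - 12) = (y - 5)^2*(y - 2)*(y + 3)*(y - 4)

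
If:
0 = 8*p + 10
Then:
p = -5/4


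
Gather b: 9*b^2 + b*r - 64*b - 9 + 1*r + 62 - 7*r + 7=9*b^2 + b*(r - 64) - 6*r + 60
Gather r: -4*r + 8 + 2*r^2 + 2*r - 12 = 2*r^2 - 2*r - 4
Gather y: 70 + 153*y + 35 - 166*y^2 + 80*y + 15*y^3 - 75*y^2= 15*y^3 - 241*y^2 + 233*y + 105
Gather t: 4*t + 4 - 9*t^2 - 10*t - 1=-9*t^2 - 6*t + 3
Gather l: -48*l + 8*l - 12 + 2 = -40*l - 10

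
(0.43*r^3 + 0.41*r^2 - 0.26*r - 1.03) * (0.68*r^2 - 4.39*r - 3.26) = 0.2924*r^5 - 1.6089*r^4 - 3.3785*r^3 - 0.8956*r^2 + 5.3693*r + 3.3578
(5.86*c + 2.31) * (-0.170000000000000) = -0.9962*c - 0.3927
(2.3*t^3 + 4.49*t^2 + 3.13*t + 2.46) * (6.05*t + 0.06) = 13.915*t^4 + 27.3025*t^3 + 19.2059*t^2 + 15.0708*t + 0.1476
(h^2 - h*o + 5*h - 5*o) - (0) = h^2 - h*o + 5*h - 5*o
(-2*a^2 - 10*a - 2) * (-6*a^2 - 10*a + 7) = 12*a^4 + 80*a^3 + 98*a^2 - 50*a - 14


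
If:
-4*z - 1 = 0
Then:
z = -1/4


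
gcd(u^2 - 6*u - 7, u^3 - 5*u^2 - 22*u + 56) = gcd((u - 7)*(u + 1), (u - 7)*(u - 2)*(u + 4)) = u - 7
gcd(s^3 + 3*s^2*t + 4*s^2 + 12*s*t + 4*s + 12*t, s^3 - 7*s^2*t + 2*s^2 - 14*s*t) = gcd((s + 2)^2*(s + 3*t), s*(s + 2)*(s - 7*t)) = s + 2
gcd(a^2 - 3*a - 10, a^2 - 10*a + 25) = a - 5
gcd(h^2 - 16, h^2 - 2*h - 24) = h + 4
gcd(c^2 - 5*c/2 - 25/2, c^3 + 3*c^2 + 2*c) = 1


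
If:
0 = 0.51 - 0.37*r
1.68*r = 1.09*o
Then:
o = 2.12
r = 1.38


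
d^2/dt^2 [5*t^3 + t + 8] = 30*t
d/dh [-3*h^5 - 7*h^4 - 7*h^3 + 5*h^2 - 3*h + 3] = -15*h^4 - 28*h^3 - 21*h^2 + 10*h - 3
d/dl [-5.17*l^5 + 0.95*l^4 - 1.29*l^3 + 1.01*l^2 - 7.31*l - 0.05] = -25.85*l^4 + 3.8*l^3 - 3.87*l^2 + 2.02*l - 7.31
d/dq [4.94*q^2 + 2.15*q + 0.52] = 9.88*q + 2.15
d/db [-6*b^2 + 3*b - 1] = 3 - 12*b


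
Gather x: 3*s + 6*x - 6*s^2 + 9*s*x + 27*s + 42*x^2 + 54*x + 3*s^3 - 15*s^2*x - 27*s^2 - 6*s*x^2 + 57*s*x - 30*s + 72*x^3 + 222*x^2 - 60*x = 3*s^3 - 33*s^2 + 72*x^3 + x^2*(264 - 6*s) + x*(-15*s^2 + 66*s)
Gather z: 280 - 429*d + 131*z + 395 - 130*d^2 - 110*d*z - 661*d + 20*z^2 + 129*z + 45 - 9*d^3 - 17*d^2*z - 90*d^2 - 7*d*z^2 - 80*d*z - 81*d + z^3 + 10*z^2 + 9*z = -9*d^3 - 220*d^2 - 1171*d + z^3 + z^2*(30 - 7*d) + z*(-17*d^2 - 190*d + 269) + 720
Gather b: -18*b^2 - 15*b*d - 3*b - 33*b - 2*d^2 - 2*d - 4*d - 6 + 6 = -18*b^2 + b*(-15*d - 36) - 2*d^2 - 6*d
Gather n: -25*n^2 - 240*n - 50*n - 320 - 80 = -25*n^2 - 290*n - 400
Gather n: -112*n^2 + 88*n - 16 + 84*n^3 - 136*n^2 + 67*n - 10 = 84*n^3 - 248*n^2 + 155*n - 26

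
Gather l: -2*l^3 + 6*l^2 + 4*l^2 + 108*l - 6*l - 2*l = -2*l^3 + 10*l^2 + 100*l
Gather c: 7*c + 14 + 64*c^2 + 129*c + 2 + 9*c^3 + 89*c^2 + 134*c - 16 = 9*c^3 + 153*c^2 + 270*c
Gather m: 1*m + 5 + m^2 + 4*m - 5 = m^2 + 5*m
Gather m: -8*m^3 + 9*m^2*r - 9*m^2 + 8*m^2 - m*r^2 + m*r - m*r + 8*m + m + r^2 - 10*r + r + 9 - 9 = -8*m^3 + m^2*(9*r - 1) + m*(9 - r^2) + r^2 - 9*r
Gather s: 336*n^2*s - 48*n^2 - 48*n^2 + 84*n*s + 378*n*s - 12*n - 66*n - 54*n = -96*n^2 - 132*n + s*(336*n^2 + 462*n)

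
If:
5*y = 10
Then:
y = 2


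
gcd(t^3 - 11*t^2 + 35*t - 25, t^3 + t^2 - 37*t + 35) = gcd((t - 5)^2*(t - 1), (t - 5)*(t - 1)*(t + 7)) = t^2 - 6*t + 5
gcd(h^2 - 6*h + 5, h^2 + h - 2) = h - 1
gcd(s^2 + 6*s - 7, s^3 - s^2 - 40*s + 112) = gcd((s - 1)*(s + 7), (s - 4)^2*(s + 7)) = s + 7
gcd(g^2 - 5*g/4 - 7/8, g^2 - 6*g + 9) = 1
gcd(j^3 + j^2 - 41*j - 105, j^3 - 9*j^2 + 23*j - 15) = 1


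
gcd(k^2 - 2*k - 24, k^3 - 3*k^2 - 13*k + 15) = 1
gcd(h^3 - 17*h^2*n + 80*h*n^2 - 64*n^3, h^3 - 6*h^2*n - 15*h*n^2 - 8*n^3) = h - 8*n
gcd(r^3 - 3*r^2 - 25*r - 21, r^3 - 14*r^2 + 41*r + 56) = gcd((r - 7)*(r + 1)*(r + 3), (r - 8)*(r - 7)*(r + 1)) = r^2 - 6*r - 7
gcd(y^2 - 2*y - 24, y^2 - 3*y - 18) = y - 6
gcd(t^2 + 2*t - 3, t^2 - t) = t - 1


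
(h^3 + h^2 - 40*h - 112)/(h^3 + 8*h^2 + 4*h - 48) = (h^2 - 3*h - 28)/(h^2 + 4*h - 12)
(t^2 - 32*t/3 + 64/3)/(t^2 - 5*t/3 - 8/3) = (t - 8)/(t + 1)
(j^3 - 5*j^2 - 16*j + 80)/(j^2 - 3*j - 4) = (j^2 - j - 20)/(j + 1)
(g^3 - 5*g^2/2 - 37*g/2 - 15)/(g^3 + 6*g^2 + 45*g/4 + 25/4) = 2*(g - 6)/(2*g + 5)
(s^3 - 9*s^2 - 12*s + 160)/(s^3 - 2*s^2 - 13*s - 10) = (s^2 - 4*s - 32)/(s^2 + 3*s + 2)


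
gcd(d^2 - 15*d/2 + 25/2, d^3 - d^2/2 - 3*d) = 1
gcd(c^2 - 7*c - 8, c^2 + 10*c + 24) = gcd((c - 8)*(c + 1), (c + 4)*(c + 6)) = 1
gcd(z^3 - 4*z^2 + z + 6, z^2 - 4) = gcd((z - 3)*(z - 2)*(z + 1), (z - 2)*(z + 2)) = z - 2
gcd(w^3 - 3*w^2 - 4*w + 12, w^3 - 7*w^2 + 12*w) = w - 3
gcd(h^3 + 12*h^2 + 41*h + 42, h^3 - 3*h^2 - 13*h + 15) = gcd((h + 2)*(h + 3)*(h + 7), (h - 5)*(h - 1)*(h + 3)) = h + 3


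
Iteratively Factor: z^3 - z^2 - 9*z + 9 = (z - 1)*(z^2 - 9) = (z - 1)*(z + 3)*(z - 3)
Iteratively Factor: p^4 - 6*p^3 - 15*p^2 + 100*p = (p + 4)*(p^3 - 10*p^2 + 25*p) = p*(p + 4)*(p^2 - 10*p + 25) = p*(p - 5)*(p + 4)*(p - 5)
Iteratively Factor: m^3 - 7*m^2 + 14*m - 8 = (m - 4)*(m^2 - 3*m + 2) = (m - 4)*(m - 2)*(m - 1)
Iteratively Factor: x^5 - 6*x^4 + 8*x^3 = (x)*(x^4 - 6*x^3 + 8*x^2) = x^2*(x^3 - 6*x^2 + 8*x) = x^2*(x - 4)*(x^2 - 2*x) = x^3*(x - 4)*(x - 2)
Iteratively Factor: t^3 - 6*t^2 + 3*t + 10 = (t - 2)*(t^2 - 4*t - 5) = (t - 5)*(t - 2)*(t + 1)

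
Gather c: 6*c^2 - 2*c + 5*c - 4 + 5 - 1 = 6*c^2 + 3*c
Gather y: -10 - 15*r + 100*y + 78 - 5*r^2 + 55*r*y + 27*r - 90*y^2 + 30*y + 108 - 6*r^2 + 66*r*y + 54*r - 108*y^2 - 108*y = -11*r^2 + 66*r - 198*y^2 + y*(121*r + 22) + 176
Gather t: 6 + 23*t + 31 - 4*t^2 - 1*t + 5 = -4*t^2 + 22*t + 42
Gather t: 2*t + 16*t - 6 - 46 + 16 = 18*t - 36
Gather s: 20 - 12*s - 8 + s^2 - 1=s^2 - 12*s + 11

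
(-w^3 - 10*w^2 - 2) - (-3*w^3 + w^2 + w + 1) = 2*w^3 - 11*w^2 - w - 3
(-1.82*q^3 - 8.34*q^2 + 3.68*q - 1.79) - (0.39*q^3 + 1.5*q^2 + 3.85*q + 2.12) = -2.21*q^3 - 9.84*q^2 - 0.17*q - 3.91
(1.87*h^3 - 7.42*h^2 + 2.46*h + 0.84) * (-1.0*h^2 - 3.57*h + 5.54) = -1.87*h^5 + 0.7441*h^4 + 34.3892*h^3 - 50.729*h^2 + 10.6296*h + 4.6536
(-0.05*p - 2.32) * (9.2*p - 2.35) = -0.46*p^2 - 21.2265*p + 5.452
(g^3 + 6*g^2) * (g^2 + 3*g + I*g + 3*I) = g^5 + 9*g^4 + I*g^4 + 18*g^3 + 9*I*g^3 + 18*I*g^2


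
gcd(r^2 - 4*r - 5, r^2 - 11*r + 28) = 1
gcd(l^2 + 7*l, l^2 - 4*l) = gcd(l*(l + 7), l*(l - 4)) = l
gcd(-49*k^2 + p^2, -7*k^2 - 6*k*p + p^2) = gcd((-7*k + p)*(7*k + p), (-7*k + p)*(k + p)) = -7*k + p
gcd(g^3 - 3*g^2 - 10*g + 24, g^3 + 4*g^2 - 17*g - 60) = g^2 - g - 12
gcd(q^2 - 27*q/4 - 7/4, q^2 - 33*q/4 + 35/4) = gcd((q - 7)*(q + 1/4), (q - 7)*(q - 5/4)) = q - 7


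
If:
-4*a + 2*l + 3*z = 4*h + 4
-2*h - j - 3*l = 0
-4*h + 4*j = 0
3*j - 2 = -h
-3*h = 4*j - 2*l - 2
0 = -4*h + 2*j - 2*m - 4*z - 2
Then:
No Solution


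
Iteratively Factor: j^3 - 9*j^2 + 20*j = (j - 4)*(j^2 - 5*j) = j*(j - 4)*(j - 5)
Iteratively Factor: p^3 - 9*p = (p - 3)*(p^2 + 3*p) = p*(p - 3)*(p + 3)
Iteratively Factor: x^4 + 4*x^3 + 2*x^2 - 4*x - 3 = (x + 3)*(x^3 + x^2 - x - 1) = (x + 1)*(x + 3)*(x^2 - 1) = (x + 1)^2*(x + 3)*(x - 1)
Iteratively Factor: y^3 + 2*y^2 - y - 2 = (y - 1)*(y^2 + 3*y + 2) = (y - 1)*(y + 2)*(y + 1)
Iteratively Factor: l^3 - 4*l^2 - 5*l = (l + 1)*(l^2 - 5*l) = l*(l + 1)*(l - 5)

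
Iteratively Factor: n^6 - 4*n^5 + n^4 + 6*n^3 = (n)*(n^5 - 4*n^4 + n^3 + 6*n^2) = n*(n + 1)*(n^4 - 5*n^3 + 6*n^2) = n*(n - 3)*(n + 1)*(n^3 - 2*n^2) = n*(n - 3)*(n - 2)*(n + 1)*(n^2) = n^2*(n - 3)*(n - 2)*(n + 1)*(n)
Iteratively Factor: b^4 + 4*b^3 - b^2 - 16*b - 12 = (b + 3)*(b^3 + b^2 - 4*b - 4) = (b + 1)*(b + 3)*(b^2 - 4) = (b - 2)*(b + 1)*(b + 3)*(b + 2)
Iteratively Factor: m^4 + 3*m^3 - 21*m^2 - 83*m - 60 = (m + 1)*(m^3 + 2*m^2 - 23*m - 60) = (m - 5)*(m + 1)*(m^2 + 7*m + 12) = (m - 5)*(m + 1)*(m + 3)*(m + 4)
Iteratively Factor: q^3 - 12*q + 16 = (q - 2)*(q^2 + 2*q - 8) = (q - 2)*(q + 4)*(q - 2)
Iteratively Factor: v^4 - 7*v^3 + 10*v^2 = (v)*(v^3 - 7*v^2 + 10*v) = v*(v - 2)*(v^2 - 5*v) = v*(v - 5)*(v - 2)*(v)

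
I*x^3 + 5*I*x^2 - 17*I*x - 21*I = (x - 3)*(x + 7)*(I*x + I)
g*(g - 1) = g^2 - g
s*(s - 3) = s^2 - 3*s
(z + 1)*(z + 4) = z^2 + 5*z + 4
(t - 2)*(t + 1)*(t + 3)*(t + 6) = t^4 + 8*t^3 + 7*t^2 - 36*t - 36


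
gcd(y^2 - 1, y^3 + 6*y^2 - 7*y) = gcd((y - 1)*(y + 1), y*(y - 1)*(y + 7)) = y - 1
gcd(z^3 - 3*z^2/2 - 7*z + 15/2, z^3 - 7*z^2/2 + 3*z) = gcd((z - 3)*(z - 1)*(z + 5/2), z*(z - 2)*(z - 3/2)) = 1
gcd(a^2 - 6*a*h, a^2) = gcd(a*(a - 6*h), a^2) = a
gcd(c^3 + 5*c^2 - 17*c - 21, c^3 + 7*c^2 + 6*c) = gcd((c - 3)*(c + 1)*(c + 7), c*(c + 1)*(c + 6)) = c + 1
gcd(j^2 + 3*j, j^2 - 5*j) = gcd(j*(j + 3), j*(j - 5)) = j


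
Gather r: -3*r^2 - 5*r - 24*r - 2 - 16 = -3*r^2 - 29*r - 18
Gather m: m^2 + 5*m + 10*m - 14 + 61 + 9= m^2 + 15*m + 56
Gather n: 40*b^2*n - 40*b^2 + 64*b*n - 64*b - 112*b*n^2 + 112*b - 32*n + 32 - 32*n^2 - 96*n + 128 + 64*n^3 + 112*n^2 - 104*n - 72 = -40*b^2 + 48*b + 64*n^3 + n^2*(80 - 112*b) + n*(40*b^2 + 64*b - 232) + 88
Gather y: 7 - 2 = 5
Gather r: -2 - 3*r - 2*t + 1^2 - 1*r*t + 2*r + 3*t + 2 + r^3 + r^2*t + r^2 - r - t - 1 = r^3 + r^2*(t + 1) + r*(-t - 2)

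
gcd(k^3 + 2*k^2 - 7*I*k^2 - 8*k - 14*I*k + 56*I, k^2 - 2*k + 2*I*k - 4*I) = k - 2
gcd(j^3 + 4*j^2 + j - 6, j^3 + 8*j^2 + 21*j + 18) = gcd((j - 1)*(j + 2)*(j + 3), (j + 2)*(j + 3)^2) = j^2 + 5*j + 6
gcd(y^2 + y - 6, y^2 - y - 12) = y + 3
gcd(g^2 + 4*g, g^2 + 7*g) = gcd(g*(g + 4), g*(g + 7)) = g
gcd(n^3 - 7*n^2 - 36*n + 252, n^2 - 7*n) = n - 7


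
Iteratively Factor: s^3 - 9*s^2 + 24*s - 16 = (s - 4)*(s^2 - 5*s + 4) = (s - 4)^2*(s - 1)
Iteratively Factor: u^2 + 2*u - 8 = (u + 4)*(u - 2)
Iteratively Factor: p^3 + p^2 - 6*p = (p - 2)*(p^2 + 3*p) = (p - 2)*(p + 3)*(p)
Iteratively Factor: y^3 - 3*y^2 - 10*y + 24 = (y + 3)*(y^2 - 6*y + 8) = (y - 4)*(y + 3)*(y - 2)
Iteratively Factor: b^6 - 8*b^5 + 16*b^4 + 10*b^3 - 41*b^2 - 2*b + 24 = (b - 4)*(b^5 - 4*b^4 + 10*b^2 - b - 6) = (b - 4)*(b - 2)*(b^4 - 2*b^3 - 4*b^2 + 2*b + 3) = (b - 4)*(b - 2)*(b - 1)*(b^3 - b^2 - 5*b - 3) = (b - 4)*(b - 3)*(b - 2)*(b - 1)*(b^2 + 2*b + 1) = (b - 4)*(b - 3)*(b - 2)*(b - 1)*(b + 1)*(b + 1)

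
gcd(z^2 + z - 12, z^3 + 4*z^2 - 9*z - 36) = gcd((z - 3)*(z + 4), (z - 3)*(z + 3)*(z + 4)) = z^2 + z - 12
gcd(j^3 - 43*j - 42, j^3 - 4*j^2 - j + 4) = j + 1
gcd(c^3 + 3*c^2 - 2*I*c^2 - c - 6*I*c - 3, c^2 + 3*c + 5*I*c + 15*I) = c + 3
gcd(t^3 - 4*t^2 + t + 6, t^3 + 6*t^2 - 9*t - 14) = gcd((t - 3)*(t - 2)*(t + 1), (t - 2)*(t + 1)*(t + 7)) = t^2 - t - 2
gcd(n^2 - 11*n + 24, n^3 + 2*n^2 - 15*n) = n - 3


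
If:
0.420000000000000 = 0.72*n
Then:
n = 0.58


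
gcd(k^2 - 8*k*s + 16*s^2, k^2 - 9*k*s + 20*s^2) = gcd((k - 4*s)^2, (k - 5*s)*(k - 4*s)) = -k + 4*s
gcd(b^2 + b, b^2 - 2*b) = b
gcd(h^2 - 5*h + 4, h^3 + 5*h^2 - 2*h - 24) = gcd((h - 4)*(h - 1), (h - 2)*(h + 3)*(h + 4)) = 1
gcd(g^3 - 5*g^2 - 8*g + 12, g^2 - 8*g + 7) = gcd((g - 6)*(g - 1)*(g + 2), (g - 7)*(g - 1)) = g - 1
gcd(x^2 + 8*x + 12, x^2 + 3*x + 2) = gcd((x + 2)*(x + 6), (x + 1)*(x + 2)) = x + 2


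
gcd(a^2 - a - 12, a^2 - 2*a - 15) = a + 3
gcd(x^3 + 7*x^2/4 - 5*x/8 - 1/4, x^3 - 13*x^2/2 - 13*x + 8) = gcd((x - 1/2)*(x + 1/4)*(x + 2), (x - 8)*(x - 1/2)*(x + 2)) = x^2 + 3*x/2 - 1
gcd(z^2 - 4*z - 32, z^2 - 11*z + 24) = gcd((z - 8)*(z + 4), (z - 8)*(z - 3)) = z - 8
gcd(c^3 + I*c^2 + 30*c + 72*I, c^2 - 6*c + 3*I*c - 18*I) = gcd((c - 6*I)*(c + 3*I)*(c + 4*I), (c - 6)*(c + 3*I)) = c + 3*I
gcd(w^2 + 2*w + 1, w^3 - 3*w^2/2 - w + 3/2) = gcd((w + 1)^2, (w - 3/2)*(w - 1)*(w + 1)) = w + 1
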